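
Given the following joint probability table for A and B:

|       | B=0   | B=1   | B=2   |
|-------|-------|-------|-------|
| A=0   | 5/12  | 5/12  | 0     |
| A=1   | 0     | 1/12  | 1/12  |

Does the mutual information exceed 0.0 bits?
Marginal P(A) (row sums):
  P(A=0) = 5/12 + 5/12 + 0 = 5/6
  P(A=1) = 0 + 1/12 + 1/12 = 1/6
Marginal P(B) (column sums):
  P(B=0) = 5/12 + 0 = 5/12
  P(B=1) = 5/12 + 1/12 = 1/2
  P(B=2) = 0 + 1/12 = 1/12

H(A) = -[(5/6)·log₂(5/6) + (1/6)·log₂(1/6)]
  = 0.2192 + 0.4308
  = 0.6500 bits
H(B) = -[(5/12)·log₂(5/12) + (1/2)·log₂(1/2) + (1/12)·log₂(1/12)]
  = 0.5263 + 0.5000 + 0.2987
  = 1.3250 bits
H(A,B) = -[(5/12)·log₂(5/12) + (5/12)·log₂(5/12) + (1/12)·log₂(1/12) + (1/12)·log₂(1/12)]
  = 0.5263 + 0.5263 + 0.2987 + 0.2987
  = 1.6500 bits

I(A;B) = H(A) + H(B) - H(A,B)
  = 0.6500 + 1.3250 - 1.6500
  = 0.3250 bits

Yes. I(A;B) = 0.3250 bits, which is > 0.0 bits.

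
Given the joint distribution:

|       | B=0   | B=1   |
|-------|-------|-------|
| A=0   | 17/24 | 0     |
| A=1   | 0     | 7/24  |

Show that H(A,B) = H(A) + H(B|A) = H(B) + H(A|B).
Marginal P(A) (row sums):
  P(A=0) = 17/24 + 0 = 17/24
  P(A=1) = 0 + 7/24 = 7/24
Marginal P(B) (column sums):
  P(B=0) = 17/24 + 0 = 17/24
  P(B=1) = 0 + 7/24 = 7/24

Decomposition 1: H(A) + H(B|A)
H(A) = -[(17/24)·log₂(17/24) + (7/24)·log₂(7/24)]
  = 0.3524 + 0.5185
  = 0.8709 bits
H(B|A) = -Σ P(A,B)·log₂ P(B|A), where P(B|A) = P(A,B) / P(A)
  (cells with P(A,B) = 0 contribute 0)
  (A=0,B=0): P(B|A) = (17/24)/(17/24) = 1;  -(17/24)·log₂(1) = 0.0000
  (A=1,B=1): P(B|A) = (7/24)/(7/24) = 1;  -(7/24)·log₂(1) = 0.0000
H(B|A) = 0.0000 + 0.0000
  = 0.0000 bits
H(A) + H(B|A) = 0.8709 + 0.0000 = 0.8709 bits

Decomposition 2: H(B) + H(A|B)
H(B) = -[(17/24)·log₂(17/24) + (7/24)·log₂(7/24)]
  = 0.3524 + 0.5185
  = 0.8709 bits
H(A|B) = -Σ P(A,B)·log₂ P(A|B), where P(A|B) = P(A,B) / P(B)
  (cells with P(A,B) = 0 contribute 0)
  (A=0,B=0): P(A|B) = (17/24)/(17/24) = 1;  -(17/24)·log₂(1) = 0.0000
  (A=1,B=1): P(A|B) = (7/24)/(7/24) = 1;  -(7/24)·log₂(1) = 0.0000
H(A|B) = 0.0000 + 0.0000
  = 0.0000 bits
H(B) + H(A|B) = 0.8709 + 0.0000 = 0.8709 bits

Direct computation of the joint entropy:
H(A,B) = -[(17/24)·log₂(17/24) + (7/24)·log₂(7/24)]
  = 0.3524 + 0.5185
  = 0.8709 bits

All three agree: H(A,B) = 0.8709 bits ✓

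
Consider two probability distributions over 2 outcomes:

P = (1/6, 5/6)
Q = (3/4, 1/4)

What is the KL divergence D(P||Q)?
D(P||Q) = Σ P(i) log₂(P(i)/Q(i))
  i=0: (1/6) × log₂((1/6)/(3/4)) = (1/6) × log₂(2/9) = -0.3617
  i=1: (5/6) × log₂((5/6)/(1/4)) = (5/6) × log₂(10/3) = 1.4475
D(P||Q) = -0.3617 + 1.4475
  = 1.0858 bits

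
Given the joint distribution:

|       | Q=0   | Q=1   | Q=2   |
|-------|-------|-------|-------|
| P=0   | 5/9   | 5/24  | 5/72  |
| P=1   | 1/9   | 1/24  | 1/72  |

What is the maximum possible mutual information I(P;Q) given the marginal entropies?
The upper bound on mutual information is I(P;Q) ≤ min(H(P), H(Q)).

Marginal P(P) (row sums):
  P(P=0) = 5/9 + 5/24 + 5/72 = 5/6
  P(P=1) = 1/9 + 1/24 + 1/72 = 1/6
Marginal P(Q) (column sums):
  P(Q=0) = 5/9 + 1/9 = 2/3
  P(Q=1) = 5/24 + 1/24 = 1/4
  P(Q=2) = 5/72 + 1/72 = 1/12

H(P) = -[(5/6)·log₂(5/6) + (1/6)·log₂(1/6)]
  = 0.2192 + 0.4308
  = 0.6500 bits
H(Q) = -[(2/3)·log₂(2/3) + (1/4)·log₂(1/4) + (1/12)·log₂(1/12)]
  = 0.3900 + 0.5000 + 0.2987
  = 1.1887 bits

Maximum possible I(P;Q) = min(0.6500, 1.1887) = 0.6500 bits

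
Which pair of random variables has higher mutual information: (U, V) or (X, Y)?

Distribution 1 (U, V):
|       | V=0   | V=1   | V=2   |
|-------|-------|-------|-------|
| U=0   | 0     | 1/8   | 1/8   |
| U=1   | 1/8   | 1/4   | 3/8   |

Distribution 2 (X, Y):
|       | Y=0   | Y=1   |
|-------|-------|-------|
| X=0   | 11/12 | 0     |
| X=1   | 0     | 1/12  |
Distribution 1 (U, V):
Marginal P(U) (row sums):
  P(U=0) = 0 + 1/8 + 1/8 = 1/4
  P(U=1) = 1/8 + 1/4 + 3/8 = 3/4
Marginal P(V) (column sums):
  P(V=0) = 0 + 1/8 = 1/8
  P(V=1) = 1/8 + 1/4 = 3/8
  P(V=2) = 1/8 + 3/8 = 1/2

H(U) = -[(1/4)·log₂(1/4) + (3/4)·log₂(3/4)]
  = 0.5000 + 0.3113
  = 0.8113 bits
H(V) = -[(1/8)·log₂(1/8) + (3/8)·log₂(3/8) + (1/2)·log₂(1/2)]
  = 0.3750 + 0.5306 + 0.5000
  = 1.4056 bits
H(U,V) = -[(1/8)·log₂(1/8) + (1/8)·log₂(1/8) + (1/8)·log₂(1/8) + (1/4)·log₂(1/4) + (3/8)·log₂(3/8)]
  = 0.3750 + 0.3750 + 0.3750 + 0.5000 + 0.5306
  = 2.1556 bits

I(U;V) = H(U) + H(V) - H(U,V)
  = 0.8113 + 1.4056 - 2.1556
  = 0.0613 bits

Distribution 2 (X, Y):
Marginal P(X) (row sums):
  P(X=0) = 11/12 + 0 = 11/12
  P(X=1) = 0 + 1/12 = 1/12
Marginal P(Y) (column sums):
  P(Y=0) = 11/12 + 0 = 11/12
  P(Y=1) = 0 + 1/12 = 1/12

H(X) = -[(11/12)·log₂(11/12) + (1/12)·log₂(1/12)]
  = 0.1151 + 0.2987
  = 0.4138 bits
H(Y) = -[(11/12)·log₂(11/12) + (1/12)·log₂(1/12)]
  = 0.1151 + 0.2987
  = 0.4138 bits
H(X,Y) = -[(11/12)·log₂(11/12) + (1/12)·log₂(1/12)]
  = 0.1151 + 0.2987
  = 0.4138 bits

I(X;Y) = H(X) + H(Y) - H(X,Y)
  = 0.4138 + 0.4138 - 0.4138
  = 0.4138 bits

I(X;Y) = 0.4138 bits > I(U;V) = 0.0613 bits, so (X, Y) has the higher mutual information (stronger dependence).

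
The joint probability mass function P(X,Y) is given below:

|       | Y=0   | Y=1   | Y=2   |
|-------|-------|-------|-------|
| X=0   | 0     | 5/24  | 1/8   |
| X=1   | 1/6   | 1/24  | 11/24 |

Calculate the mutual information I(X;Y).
Marginal P(X) (row sums):
  P(X=0) = 0 + 5/24 + 1/8 = 1/3
  P(X=1) = 1/6 + 1/24 + 11/24 = 2/3
Marginal P(Y) (column sums):
  P(Y=0) = 0 + 1/6 = 1/6
  P(Y=1) = 5/24 + 1/24 = 1/4
  P(Y=2) = 1/8 + 11/24 = 7/12

H(X) = -[(1/3)·log₂(1/3) + (2/3)·log₂(2/3)]
  = 0.5283 + 0.3900
  = 0.9183 bits
H(Y) = -[(1/6)·log₂(1/6) + (1/4)·log₂(1/4) + (7/12)·log₂(7/12)]
  = 0.4308 + 0.5000 + 0.4536
  = 1.3844 bits
H(X,Y) = -[(5/24)·log₂(5/24) + (1/8)·log₂(1/8) + (1/6)·log₂(1/6) + (1/24)·log₂(1/24) + (11/24)·log₂(11/24)]
  = 0.4715 + 0.3750 + 0.4308 + 0.1910 + 0.5159
  = 1.9842 bits

I(X;Y) = H(X) + H(Y) - H(X,Y)
  = 0.9183 + 1.3844 - 1.9842
  = 0.3185 bits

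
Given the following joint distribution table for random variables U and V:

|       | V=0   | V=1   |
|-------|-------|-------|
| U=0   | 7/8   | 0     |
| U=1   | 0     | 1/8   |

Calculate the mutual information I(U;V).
Marginal P(U) (row sums):
  P(U=0) = 7/8 + 0 = 7/8
  P(U=1) = 0 + 1/8 = 1/8
Marginal P(V) (column sums):
  P(V=0) = 7/8 + 0 = 7/8
  P(V=1) = 0 + 1/8 = 1/8

H(U) = -[(7/8)·log₂(7/8) + (1/8)·log₂(1/8)]
  = 0.1686 + 0.3750
  = 0.5436 bits
H(V) = -[(7/8)·log₂(7/8) + (1/8)·log₂(1/8)]
  = 0.1686 + 0.3750
  = 0.5436 bits
H(U,V) = -[(7/8)·log₂(7/8) + (1/8)·log₂(1/8)]
  = 0.1686 + 0.3750
  = 0.5436 bits

I(U;V) = H(U) + H(V) - H(U,V)
  = 0.5436 + 0.5436 - 0.5436
  = 0.5436 bits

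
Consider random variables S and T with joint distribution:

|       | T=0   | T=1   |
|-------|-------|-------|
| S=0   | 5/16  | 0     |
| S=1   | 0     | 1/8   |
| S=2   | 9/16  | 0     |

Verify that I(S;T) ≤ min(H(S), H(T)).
Marginal P(S) (row sums):
  P(S=0) = 5/16 + 0 = 5/16
  P(S=1) = 0 + 1/8 = 1/8
  P(S=2) = 9/16 + 0 = 9/16
Marginal P(T) (column sums):
  P(T=0) = 5/16 + 0 + 9/16 = 7/8
  P(T=1) = 0 + 1/8 + 0 = 1/8

H(S) = -[(5/16)·log₂(5/16) + (1/8)·log₂(1/8) + (9/16)·log₂(9/16)]
  = 0.5244 + 0.3750 + 0.4669
  = 1.3663 bits
H(T) = -[(7/8)·log₂(7/8) + (1/8)·log₂(1/8)]
  = 0.1686 + 0.3750
  = 0.5436 bits
H(S,T) = -[(5/16)·log₂(5/16) + (1/8)·log₂(1/8) + (9/16)·log₂(9/16)]
  = 0.5244 + 0.3750 + 0.4669
  = 1.3663 bits

I(S;T) = H(S) + H(T) - H(S,T)
  = 1.3663 + 0.5436 - 1.3663
  = 0.5436 bits

min(H(S), H(T)) = min(1.3663, 0.5436) = 0.5436 bits
Since 0.5436 ≤ 0.5436, the bound is satisfied ✓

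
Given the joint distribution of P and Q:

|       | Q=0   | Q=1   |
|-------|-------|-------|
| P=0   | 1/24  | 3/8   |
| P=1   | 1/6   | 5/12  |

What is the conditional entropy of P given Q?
Marginal P(Q) (column sums):
  P(Q=0) = 1/24 + 1/6 = 5/24
  P(Q=1) = 3/8 + 5/12 = 19/24

H(P|Q) = -Σ P(P,Q)·log₂ P(P|Q), where P(P|Q) = P(P,Q) / P(Q)
  (P=0,Q=0): P(P|Q) = (1/24)/(5/24) = 1/5;  -(1/24)·log₂(1/5) = 0.0967
  (P=0,Q=1): P(P|Q) = (3/8)/(19/24) = 9/19;  -(3/8)·log₂(9/19) = 0.4043
  (P=1,Q=0): P(P|Q) = (1/6)/(5/24) = 4/5;  -(1/6)·log₂(4/5) = 0.0537
  (P=1,Q=1): P(P|Q) = (5/12)/(19/24) = 10/19;  -(5/12)·log₂(10/19) = 0.3858
H(P|Q) = 0.0967 + 0.4043 + 0.0537 + 0.3858
  = 0.9405 bits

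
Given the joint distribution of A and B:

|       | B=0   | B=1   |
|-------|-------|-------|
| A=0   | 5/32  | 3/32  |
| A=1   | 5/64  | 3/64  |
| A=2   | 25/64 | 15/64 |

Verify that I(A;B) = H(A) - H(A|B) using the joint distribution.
Left side, from I(A;B) = H(A) + H(B) - H(A,B):
Marginal P(A) (row sums):
  P(A=0) = 5/32 + 3/32 = 1/4
  P(A=1) = 5/64 + 3/64 = 1/8
  P(A=2) = 25/64 + 15/64 = 5/8
Marginal P(B) (column sums):
  P(B=0) = 5/32 + 5/64 + 25/64 = 5/8
  P(B=1) = 3/32 + 3/64 + 15/64 = 3/8

H(A) = -[(1/4)·log₂(1/4) + (1/8)·log₂(1/8) + (5/8)·log₂(5/8)]
  = 0.5000 + 0.3750 + 0.4238
  = 1.2988 bits
H(B) = -[(5/8)·log₂(5/8) + (3/8)·log₂(3/8)]
  = 0.4238 + 0.5306
  = 0.9544 bits
H(A,B) = -[(5/32)·log₂(5/32) + (3/32)·log₂(3/32) + (5/64)·log₂(5/64) + (3/64)·log₂(3/64) + (25/64)·log₂(25/64) + (15/64)·log₂(15/64)]
  = 0.4184 + 0.3202 + 0.2873 + 0.2070 + 0.5297 + 0.4906
  = 2.2532 bits

I(A;B) = H(A) + H(B) - H(A,B)
  = 1.2988 + 0.9544 - 2.2532
  = 0.0000 bits

Right side, with H(A|B) computed directly from the conditional probabilities:
H(A|B) = -Σ P(A,B)·log₂ P(A|B), where P(A|B) = P(A,B) / P(B)
  (A=0,B=0): P(A|B) = (5/32)/(5/8) = 1/4;  -(5/32)·log₂(1/4) = 0.3125
  (A=0,B=1): P(A|B) = (3/32)/(3/8) = 1/4;  -(3/32)·log₂(1/4) = 0.1875
  (A=1,B=0): P(A|B) = (5/64)/(5/8) = 1/8;  -(5/64)·log₂(1/8) = 0.2344
  (A=1,B=1): P(A|B) = (3/64)/(3/8) = 1/8;  -(3/64)·log₂(1/8) = 0.1406
  (A=2,B=0): P(A|B) = (25/64)/(5/8) = 5/8;  -(25/64)·log₂(5/8) = 0.2649
  (A=2,B=1): P(A|B) = (15/64)/(3/8) = 5/8;  -(15/64)·log₂(5/8) = 0.1589
H(A|B) = 0.3125 + 0.1875 + 0.2344 + 0.1406 + 0.2649 + 0.1589
  = 1.2988 bits
H(A) - H(A|B) = 1.2988 - 1.2988 = 0.0000 bits

Both sides equal 0.0000 bits, so I(A;B) = H(A) - H(A|B) ✓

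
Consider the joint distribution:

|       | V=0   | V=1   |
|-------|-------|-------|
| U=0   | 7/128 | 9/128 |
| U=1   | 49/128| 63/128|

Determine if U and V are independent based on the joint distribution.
Marginal P(U) (row sums):
  P(U=0) = 7/128 + 9/128 = 1/8
  P(U=1) = 49/128 + 63/128 = 7/8
Marginal P(V) (column sums):
  P(V=0) = 7/128 + 49/128 = 7/16
  P(V=1) = 9/128 + 63/128 = 9/16

U and V are independent iff P(U=i,V=j) = P(U=i)·P(V=j) for every cell.
  P(U=0)·P(V=0) = 1/8 × 7/16 = 7/128 = P(U=0,V=0) ✓
  P(U=0)·P(V=1) = 1/8 × 9/16 = 9/128 = P(U=0,V=1) ✓
  P(U=1)·P(V=0) = 7/8 × 7/16 = 49/128 = P(U=1,V=0) ✓
  P(U=1)·P(V=1) = 7/8 × 9/16 = 63/128 = P(U=1,V=1) ✓

Yes, U and V are independent: every cell factors, so I(U;V) = 0 bits.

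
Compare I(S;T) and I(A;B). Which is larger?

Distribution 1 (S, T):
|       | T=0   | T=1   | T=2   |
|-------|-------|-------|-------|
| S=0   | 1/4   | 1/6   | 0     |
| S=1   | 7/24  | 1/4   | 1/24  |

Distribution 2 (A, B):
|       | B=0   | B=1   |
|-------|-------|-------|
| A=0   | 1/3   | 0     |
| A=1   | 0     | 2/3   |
Distribution 1 (S, T):
Marginal P(S) (row sums):
  P(S=0) = 1/4 + 1/6 + 0 = 5/12
  P(S=1) = 7/24 + 1/4 + 1/24 = 7/12
Marginal P(T) (column sums):
  P(T=0) = 1/4 + 7/24 = 13/24
  P(T=1) = 1/6 + 1/4 = 5/12
  P(T=2) = 0 + 1/24 = 1/24

H(S) = -[(5/12)·log₂(5/12) + (7/12)·log₂(7/12)]
  = 0.5263 + 0.4536
  = 0.9799 bits
H(T) = -[(13/24)·log₂(13/24) + (5/12)·log₂(5/12) + (1/24)·log₂(1/24)]
  = 0.4791 + 0.5263 + 0.1910
  = 1.1964 bits
H(S,T) = -[(1/4)·log₂(1/4) + (1/6)·log₂(1/6) + (7/24)·log₂(7/24) + (1/4)·log₂(1/4) + (1/24)·log₂(1/24)]
  = 0.5000 + 0.4308 + 0.5185 + 0.5000 + 0.1910
  = 2.1403 bits

I(S;T) = H(S) + H(T) - H(S,T)
  = 0.9799 + 1.1964 - 2.1403
  = 0.0360 bits

Distribution 2 (A, B):
Marginal P(A) (row sums):
  P(A=0) = 1/3 + 0 = 1/3
  P(A=1) = 0 + 2/3 = 2/3
Marginal P(B) (column sums):
  P(B=0) = 1/3 + 0 = 1/3
  P(B=1) = 0 + 2/3 = 2/3

H(A) = -[(1/3)·log₂(1/3) + (2/3)·log₂(2/3)]
  = 0.5283 + 0.3900
  = 0.9183 bits
H(B) = -[(1/3)·log₂(1/3) + (2/3)·log₂(2/3)]
  = 0.5283 + 0.3900
  = 0.9183 bits
H(A,B) = -[(1/3)·log₂(1/3) + (2/3)·log₂(2/3)]
  = 0.5283 + 0.3900
  = 0.9183 bits

I(A;B) = H(A) + H(B) - H(A,B)
  = 0.9183 + 0.9183 - 0.9183
  = 0.9183 bits

I(A;B) = 0.9183 bits > I(S;T) = 0.0360 bits, so (A, B) has the higher mutual information (stronger dependence).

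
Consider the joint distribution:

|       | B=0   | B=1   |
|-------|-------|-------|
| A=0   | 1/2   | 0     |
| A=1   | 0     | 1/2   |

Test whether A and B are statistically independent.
Marginal P(A) (row sums):
  P(A=0) = 1/2 + 0 = 1/2
  P(A=1) = 0 + 1/2 = 1/2
Marginal P(B) (column sums):
  P(B=0) = 1/2 + 0 = 1/2
  P(B=1) = 0 + 1/2 = 1/2

A and B are independent iff P(A=i,B=j) = P(A=i)·P(B=j) for every cell.
  P(A=0)·P(B=0) = 1/2 × 1/2 = 1/4, but P(A=0,B=0) = 1/2 ✗

No, A and B are not independent. Quantitatively, I(A;B) > 0:

H(A) = -[(1/2)·log₂(1/2) + (1/2)·log₂(1/2)]
  = 0.5000 + 0.5000
  = 1.0000 bits
H(B) = -[(1/2)·log₂(1/2) + (1/2)·log₂(1/2)]
  = 0.5000 + 0.5000
  = 1.0000 bits
H(A,B) = -[(1/2)·log₂(1/2) + (1/2)·log₂(1/2)]
  = 0.5000 + 0.5000
  = 1.0000 bits
I(A;B) = H(A) + H(B) - H(A,B) = 1.0000 + 1.0000 - 1.0000 = 1.0000 bits > 0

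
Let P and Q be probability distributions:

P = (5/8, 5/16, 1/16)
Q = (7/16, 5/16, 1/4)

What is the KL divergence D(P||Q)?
D(P||Q) = Σ P(i) log₂(P(i)/Q(i))
  i=0: (5/8) × log₂((5/8)/(7/16)) = (5/8) × log₂(10/7) = 0.3216
  i=1: (5/16) × log₂((5/16)/(5/16)) = (5/16) × log₂(1) = 0.0000
  i=2: (1/16) × log₂((1/16)/(1/4)) = (1/16) × log₂(1/4) = -0.1250
D(P||Q) = 0.3216 + 0.0000 - 0.1250
  = 0.1966 bits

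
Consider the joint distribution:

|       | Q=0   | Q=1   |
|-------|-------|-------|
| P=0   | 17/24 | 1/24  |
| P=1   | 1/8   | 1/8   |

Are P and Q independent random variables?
Marginal P(P) (row sums):
  P(P=0) = 17/24 + 1/24 = 3/4
  P(P=1) = 1/8 + 1/8 = 1/4
Marginal P(Q) (column sums):
  P(Q=0) = 17/24 + 1/8 = 5/6
  P(Q=1) = 1/24 + 1/8 = 1/6

P and Q are independent iff P(P=i,Q=j) = P(P=i)·P(Q=j) for every cell.
  P(P=0)·P(Q=0) = 3/4 × 5/6 = 5/8, but P(P=0,Q=0) = 17/24 ✗

No, P and Q are not independent. Quantitatively, I(P;Q) > 0:

H(P) = -[(3/4)·log₂(3/4) + (1/4)·log₂(1/4)]
  = 0.3113 + 0.5000
  = 0.8113 bits
H(Q) = -[(5/6)·log₂(5/6) + (1/6)·log₂(1/6)]
  = 0.2192 + 0.4308
  = 0.6500 bits
H(P,Q) = -[(17/24)·log₂(17/24) + (1/24)·log₂(1/24) + (1/8)·log₂(1/8) + (1/8)·log₂(1/8)]
  = 0.3524 + 0.1910 + 0.3750 + 0.3750
  = 1.2934 bits
I(P;Q) = H(P) + H(Q) - H(P,Q) = 0.8113 + 0.6500 - 1.2934 = 0.1679 bits > 0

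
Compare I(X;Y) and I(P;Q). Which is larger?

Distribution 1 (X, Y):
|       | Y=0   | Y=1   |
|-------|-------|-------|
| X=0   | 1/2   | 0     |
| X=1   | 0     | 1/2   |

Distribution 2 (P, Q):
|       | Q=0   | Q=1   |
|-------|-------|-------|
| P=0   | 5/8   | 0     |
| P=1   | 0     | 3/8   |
Distribution 1 (X, Y):
Marginal P(X) (row sums):
  P(X=0) = 1/2 + 0 = 1/2
  P(X=1) = 0 + 1/2 = 1/2
Marginal P(Y) (column sums):
  P(Y=0) = 1/2 + 0 = 1/2
  P(Y=1) = 0 + 1/2 = 1/2

H(X) = -[(1/2)·log₂(1/2) + (1/2)·log₂(1/2)]
  = 0.5000 + 0.5000
  = 1.0000 bits
H(Y) = -[(1/2)·log₂(1/2) + (1/2)·log₂(1/2)]
  = 0.5000 + 0.5000
  = 1.0000 bits
H(X,Y) = -[(1/2)·log₂(1/2) + (1/2)·log₂(1/2)]
  = 0.5000 + 0.5000
  = 1.0000 bits

I(X;Y) = H(X) + H(Y) - H(X,Y)
  = 1.0000 + 1.0000 - 1.0000
  = 1.0000 bits

Distribution 2 (P, Q):
Marginal P(P) (row sums):
  P(P=0) = 5/8 + 0 = 5/8
  P(P=1) = 0 + 3/8 = 3/8
Marginal P(Q) (column sums):
  P(Q=0) = 5/8 + 0 = 5/8
  P(Q=1) = 0 + 3/8 = 3/8

H(P) = -[(5/8)·log₂(5/8) + (3/8)·log₂(3/8)]
  = 0.4238 + 0.5306
  = 0.9544 bits
H(Q) = -[(5/8)·log₂(5/8) + (3/8)·log₂(3/8)]
  = 0.4238 + 0.5306
  = 0.9544 bits
H(P,Q) = -[(5/8)·log₂(5/8) + (3/8)·log₂(3/8)]
  = 0.4238 + 0.5306
  = 0.9544 bits

I(P;Q) = H(P) + H(Q) - H(P,Q)
  = 0.9544 + 0.9544 - 0.9544
  = 0.9544 bits

I(X;Y) = 1.0000 bits > I(P;Q) = 0.9544 bits, so (X, Y) has the higher mutual information (stronger dependence).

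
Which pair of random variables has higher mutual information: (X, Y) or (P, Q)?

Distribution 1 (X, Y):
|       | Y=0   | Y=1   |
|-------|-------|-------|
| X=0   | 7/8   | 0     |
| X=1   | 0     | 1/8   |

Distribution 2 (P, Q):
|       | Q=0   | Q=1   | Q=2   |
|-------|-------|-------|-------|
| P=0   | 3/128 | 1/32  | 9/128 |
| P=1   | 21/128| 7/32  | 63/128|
Distribution 1 (X, Y):
Marginal P(X) (row sums):
  P(X=0) = 7/8 + 0 = 7/8
  P(X=1) = 0 + 1/8 = 1/8
Marginal P(Y) (column sums):
  P(Y=0) = 7/8 + 0 = 7/8
  P(Y=1) = 0 + 1/8 = 1/8

H(X) = -[(7/8)·log₂(7/8) + (1/8)·log₂(1/8)]
  = 0.1686 + 0.3750
  = 0.5436 bits
H(Y) = -[(7/8)·log₂(7/8) + (1/8)·log₂(1/8)]
  = 0.1686 + 0.3750
  = 0.5436 bits
H(X,Y) = -[(7/8)·log₂(7/8) + (1/8)·log₂(1/8)]
  = 0.1686 + 0.3750
  = 0.5436 bits

I(X;Y) = H(X) + H(Y) - H(X,Y)
  = 0.5436 + 0.5436 - 0.5436
  = 0.5436 bits

Distribution 2 (P, Q):
Marginal P(P) (row sums):
  P(P=0) = 3/128 + 1/32 + 9/128 = 1/8
  P(P=1) = 21/128 + 7/32 + 63/128 = 7/8
Marginal P(Q) (column sums):
  P(Q=0) = 3/128 + 21/128 = 3/16
  P(Q=1) = 1/32 + 7/32 = 1/4
  P(Q=2) = 9/128 + 63/128 = 9/16

H(P) = -[(1/8)·log₂(1/8) + (7/8)·log₂(7/8)]
  = 0.3750 + 0.1686
  = 0.5436 bits
H(Q) = -[(3/16)·log₂(3/16) + (1/4)·log₂(1/4) + (9/16)·log₂(9/16)]
  = 0.4528 + 0.5000 + 0.4669
  = 1.4197 bits
H(P,Q) = -[(3/128)·log₂(3/128) + (1/32)·log₂(1/32) + (9/128)·log₂(9/128) + (21/128)·log₂(21/128) + (7/32)·log₂(7/32) + (63/128)·log₂(63/128)]
  = 0.1269 + 0.1563 + 0.2693 + 0.4278 + 0.4796 + 0.5034
  = 1.9633 bits

I(P;Q) = H(P) + H(Q) - H(P,Q)
  = 0.5436 + 1.4197 - 1.9633
  = 0.0000 bits

I(X;Y) = 0.5436 bits > I(P;Q) = 0.0000 bits, so (X, Y) has the higher mutual information (stronger dependence).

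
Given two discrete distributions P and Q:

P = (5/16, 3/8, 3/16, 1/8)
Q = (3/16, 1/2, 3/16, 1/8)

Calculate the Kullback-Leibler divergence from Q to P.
D(P||Q) = Σ P(i) log₂(P(i)/Q(i))
  i=0: (5/16) × log₂((5/16)/(3/16)) = (5/16) × log₂(5/3) = 0.2303
  i=1: (3/8) × log₂((3/8)/(1/2)) = (3/8) × log₂(3/4) = -0.1556
  i=2: (3/16) × log₂((3/16)/(3/16)) = (3/16) × log₂(1) = 0.0000
  i=3: (1/8) × log₂((1/8)/(1/8)) = (1/8) × log₂(1) = 0.0000
D(P||Q) = 0.2303 - 0.1556 + 0.0000 + 0.0000
  = 0.0747 bits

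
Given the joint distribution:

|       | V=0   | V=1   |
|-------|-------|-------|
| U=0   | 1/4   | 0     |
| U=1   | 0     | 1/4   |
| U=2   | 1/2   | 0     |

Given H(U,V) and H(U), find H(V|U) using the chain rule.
From the chain rule: H(U,V) = H(U) + H(V|U)
Therefore: H(V|U) = H(U,V) - H(U)

H(U,V) = -[(1/4)·log₂(1/4) + (1/4)·log₂(1/4) + (1/2)·log₂(1/2)]
  = 0.5000 + 0.5000 + 0.5000
  = 1.5000 bits
Marginal P(U) (row sums):
  P(U=0) = 1/4 + 0 = 1/4
  P(U=1) = 0 + 1/4 = 1/4
  P(U=2) = 1/2 + 0 = 1/2
H(U) = -[(1/4)·log₂(1/4) + (1/4)·log₂(1/4) + (1/2)·log₂(1/2)]
  = 0.5000 + 0.5000 + 0.5000
  = 1.5000 bits

H(V|U) = 1.5000 - 1.5000 = 0.0000 bits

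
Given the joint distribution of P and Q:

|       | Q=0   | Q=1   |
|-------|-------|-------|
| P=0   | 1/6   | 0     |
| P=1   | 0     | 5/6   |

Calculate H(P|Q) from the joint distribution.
Marginal P(Q) (column sums):
  P(Q=0) = 1/6 + 0 = 1/6
  P(Q=1) = 0 + 5/6 = 5/6

H(P|Q) = -Σ P(P,Q)·log₂ P(P|Q), where P(P|Q) = P(P,Q) / P(Q)
  (cells with P(P,Q) = 0 contribute 0)
  (P=0,Q=0): P(P|Q) = (1/6)/(1/6) = 1;  -(1/6)·log₂(1) = 0.0000
  (P=1,Q=1): P(P|Q) = (5/6)/(5/6) = 1;  -(5/6)·log₂(1) = 0.0000
H(P|Q) = 0.0000 + 0.0000
  = 0.0000 bits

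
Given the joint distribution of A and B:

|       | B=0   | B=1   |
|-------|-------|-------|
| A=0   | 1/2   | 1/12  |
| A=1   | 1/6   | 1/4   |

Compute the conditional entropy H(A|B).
Marginal P(B) (column sums):
  P(B=0) = 1/2 + 1/6 = 2/3
  P(B=1) = 1/12 + 1/4 = 1/3

H(A|B) = -Σ P(A,B)·log₂ P(A|B), where P(A|B) = P(A,B) / P(B)
  (A=0,B=0): P(A|B) = (1/2)/(2/3) = 3/4;  -(1/2)·log₂(3/4) = 0.2075
  (A=0,B=1): P(A|B) = (1/12)/(1/3) = 1/4;  -(1/12)·log₂(1/4) = 0.1667
  (A=1,B=0): P(A|B) = (1/6)/(2/3) = 1/4;  -(1/6)·log₂(1/4) = 0.3333
  (A=1,B=1): P(A|B) = (1/4)/(1/3) = 3/4;  -(1/4)·log₂(3/4) = 0.1038
H(A|B) = 0.2075 + 0.1667 + 0.3333 + 0.1038
  = 0.8113 bits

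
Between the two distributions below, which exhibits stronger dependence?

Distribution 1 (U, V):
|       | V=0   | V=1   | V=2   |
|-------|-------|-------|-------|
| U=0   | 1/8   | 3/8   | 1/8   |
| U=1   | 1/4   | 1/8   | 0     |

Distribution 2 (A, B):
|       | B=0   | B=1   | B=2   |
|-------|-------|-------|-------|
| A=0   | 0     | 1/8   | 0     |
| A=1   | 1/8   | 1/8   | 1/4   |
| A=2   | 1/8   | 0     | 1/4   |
Distribution 1 (U, V):
Marginal P(U) (row sums):
  P(U=0) = 1/8 + 3/8 + 1/8 = 5/8
  P(U=1) = 1/4 + 1/8 + 0 = 3/8
Marginal P(V) (column sums):
  P(V=0) = 1/8 + 1/4 = 3/8
  P(V=1) = 3/8 + 1/8 = 1/2
  P(V=2) = 1/8 + 0 = 1/8

H(U) = -[(5/8)·log₂(5/8) + (3/8)·log₂(3/8)]
  = 0.4238 + 0.5306
  = 0.9544 bits
H(V) = -[(3/8)·log₂(3/8) + (1/2)·log₂(1/2) + (1/8)·log₂(1/8)]
  = 0.5306 + 0.5000 + 0.3750
  = 1.4056 bits
H(U,V) = -[(1/8)·log₂(1/8) + (3/8)·log₂(3/8) + (1/8)·log₂(1/8) + (1/4)·log₂(1/4) + (1/8)·log₂(1/8)]
  = 0.3750 + 0.5306 + 0.3750 + 0.5000 + 0.3750
  = 2.1556 bits

I(U;V) = H(U) + H(V) - H(U,V)
  = 0.9544 + 1.4056 - 2.1556
  = 0.2044 bits

Distribution 2 (A, B):
Marginal P(A) (row sums):
  P(A=0) = 0 + 1/8 + 0 = 1/8
  P(A=1) = 1/8 + 1/8 + 1/4 = 1/2
  P(A=2) = 1/8 + 0 + 1/4 = 3/8
Marginal P(B) (column sums):
  P(B=0) = 0 + 1/8 + 1/8 = 1/4
  P(B=1) = 1/8 + 1/8 + 0 = 1/4
  P(B=2) = 0 + 1/4 + 1/4 = 1/2

H(A) = -[(1/8)·log₂(1/8) + (1/2)·log₂(1/2) + (3/8)·log₂(3/8)]
  = 0.3750 + 0.5000 + 0.5306
  = 1.4056 bits
H(B) = -[(1/4)·log₂(1/4) + (1/4)·log₂(1/4) + (1/2)·log₂(1/2)]
  = 0.5000 + 0.5000 + 0.5000
  = 1.5000 bits
H(A,B) = -[(1/8)·log₂(1/8) + (1/8)·log₂(1/8) + (1/8)·log₂(1/8) + (1/4)·log₂(1/4) + (1/8)·log₂(1/8) + (1/4)·log₂(1/4)]
  = 0.3750 + 0.3750 + 0.3750 + 0.5000 + 0.3750 + 0.5000
  = 2.5000 bits

I(A;B) = H(A) + H(B) - H(A,B)
  = 1.4056 + 1.5000 - 2.5000
  = 0.4056 bits

I(A;B) = 0.4056 bits > I(U;V) = 0.2044 bits, so (A, B) has the higher mutual information (stronger dependence).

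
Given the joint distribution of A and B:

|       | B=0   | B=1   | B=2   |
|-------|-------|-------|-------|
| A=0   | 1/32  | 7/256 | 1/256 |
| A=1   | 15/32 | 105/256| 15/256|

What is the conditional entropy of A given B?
Marginal P(B) (column sums):
  P(B=0) = 1/32 + 15/32 = 1/2
  P(B=1) = 7/256 + 105/256 = 7/16
  P(B=2) = 1/256 + 15/256 = 1/16

H(A|B) = -Σ P(A,B)·log₂ P(A|B), where P(A|B) = P(A,B) / P(B)
  (A=0,B=0): P(A|B) = (1/32)/(1/2) = 1/16;  -(1/32)·log₂(1/16) = 0.1250
  (A=0,B=1): P(A|B) = (7/256)/(7/16) = 1/16;  -(7/256)·log₂(1/16) = 0.1094
  (A=0,B=2): P(A|B) = (1/256)/(1/16) = 1/16;  -(1/256)·log₂(1/16) = 0.0156
  (A=1,B=0): P(A|B) = (15/32)/(1/2) = 15/16;  -(15/32)·log₂(15/16) = 0.0436
  (A=1,B=1): P(A|B) = (105/256)/(7/16) = 15/16;  -(105/256)·log₂(15/16) = 0.0382
  (A=1,B=2): P(A|B) = (15/256)/(1/16) = 15/16;  -(15/256)·log₂(15/16) = 0.0055
H(A|B) = 0.1250 + 0.1094 + 0.0156 + 0.0436 + 0.0382 + 0.0055
  = 0.3373 bits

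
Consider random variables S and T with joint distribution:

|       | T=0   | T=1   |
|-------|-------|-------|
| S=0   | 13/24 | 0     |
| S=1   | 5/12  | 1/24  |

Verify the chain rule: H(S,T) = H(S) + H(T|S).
Left side:
H(S,T) = -[(13/24)·log₂(13/24) + (5/12)·log₂(5/12) + (1/24)·log₂(1/24)]
  = 0.4791 + 0.5263 + 0.1910
  = 1.1964 bits

Right side:
Marginal P(S) (row sums):
  P(S=0) = 13/24 + 0 = 13/24
  P(S=1) = 5/12 + 1/24 = 11/24
H(S) = -[(13/24)·log₂(13/24) + (11/24)·log₂(11/24)]
  = 0.4791 + 0.5159
  = 0.9950 bits
H(T|S) = -Σ P(S,T)·log₂ P(T|S), where P(T|S) = P(S,T) / P(S)
  (cells with P(S,T) = 0 contribute 0)
  (S=0,T=0): P(T|S) = (13/24)/(13/24) = 1;  -(13/24)·log₂(1) = 0.0000
  (S=1,T=0): P(T|S) = (5/12)/(11/24) = 10/11;  -(5/12)·log₂(10/11) = 0.0573
  (S=1,T=1): P(T|S) = (1/24)/(11/24) = 1/11;  -(1/24)·log₂(1/11) = 0.1441
H(T|S) = 0.0000 + 0.0573 + 0.1441
  = 0.2014 bits
H(S) + H(T|S) = 0.9950 + 0.2014 = 1.1964 bits

Both sides equal 1.1964 bits, so the chain rule holds ✓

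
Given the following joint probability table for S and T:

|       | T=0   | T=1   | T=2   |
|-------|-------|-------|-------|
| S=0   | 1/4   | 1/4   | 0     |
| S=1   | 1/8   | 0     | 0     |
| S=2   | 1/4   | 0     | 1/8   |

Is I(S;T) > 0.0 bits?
Marginal P(S) (row sums):
  P(S=0) = 1/4 + 1/4 + 0 = 1/2
  P(S=1) = 1/8 + 0 + 0 = 1/8
  P(S=2) = 1/4 + 0 + 1/8 = 3/8
Marginal P(T) (column sums):
  P(T=0) = 1/4 + 1/8 + 1/4 = 5/8
  P(T=1) = 1/4 + 0 + 0 = 1/4
  P(T=2) = 0 + 0 + 1/8 = 1/8

H(S) = -[(1/2)·log₂(1/2) + (1/8)·log₂(1/8) + (3/8)·log₂(3/8)]
  = 0.5000 + 0.3750 + 0.5306
  = 1.4056 bits
H(T) = -[(5/8)·log₂(5/8) + (1/4)·log₂(1/4) + (1/8)·log₂(1/8)]
  = 0.4238 + 0.5000 + 0.3750
  = 1.2988 bits
H(S,T) = -[(1/4)·log₂(1/4) + (1/4)·log₂(1/4) + (1/8)·log₂(1/8) + (1/4)·log₂(1/4) + (1/8)·log₂(1/8)]
  = 0.5000 + 0.5000 + 0.3750 + 0.5000 + 0.3750
  = 2.2500 bits

I(S;T) = H(S) + H(T) - H(S,T)
  = 1.4056 + 1.2988 - 2.2500
  = 0.4544 bits

Yes. I(S;T) = 0.4544 bits, which is > 0.0 bits.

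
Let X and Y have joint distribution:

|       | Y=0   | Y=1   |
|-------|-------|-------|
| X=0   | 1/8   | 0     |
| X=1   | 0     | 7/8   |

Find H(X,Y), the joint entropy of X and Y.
H(X,Y) = -Σ P(X,Y) log₂ P(X,Y), summed over the non-zero cells:
H(X,Y) = -[(1/8)·log₂(1/8) + (7/8)·log₂(7/8)]
  = 0.3750 + 0.1686
  = 0.5436 bits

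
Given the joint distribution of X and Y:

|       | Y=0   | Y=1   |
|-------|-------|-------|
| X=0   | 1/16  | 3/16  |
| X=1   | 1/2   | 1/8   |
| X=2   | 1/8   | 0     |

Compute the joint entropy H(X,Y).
H(X,Y) = -Σ P(X,Y) log₂ P(X,Y), summed over the non-zero cells:
H(X,Y) = -[(1/16)·log₂(1/16) + (3/16)·log₂(3/16) + (1/2)·log₂(1/2) + (1/8)·log₂(1/8) + (1/8)·log₂(1/8)]
  = 0.2500 + 0.4528 + 0.5000 + 0.3750 + 0.3750
  = 1.9528 bits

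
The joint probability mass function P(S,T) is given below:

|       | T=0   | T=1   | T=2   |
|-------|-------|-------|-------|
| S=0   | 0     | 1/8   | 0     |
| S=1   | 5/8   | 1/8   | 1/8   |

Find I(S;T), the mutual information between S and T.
Marginal P(S) (row sums):
  P(S=0) = 0 + 1/8 + 0 = 1/8
  P(S=1) = 5/8 + 1/8 + 1/8 = 7/8
Marginal P(T) (column sums):
  P(T=0) = 0 + 5/8 = 5/8
  P(T=1) = 1/8 + 1/8 = 1/4
  P(T=2) = 0 + 1/8 = 1/8

H(S) = -[(1/8)·log₂(1/8) + (7/8)·log₂(7/8)]
  = 0.3750 + 0.1686
  = 0.5436 bits
H(T) = -[(5/8)·log₂(5/8) + (1/4)·log₂(1/4) + (1/8)·log₂(1/8)]
  = 0.4238 + 0.5000 + 0.3750
  = 1.2988 bits
H(S,T) = -[(1/8)·log₂(1/8) + (5/8)·log₂(5/8) + (1/8)·log₂(1/8) + (1/8)·log₂(1/8)]
  = 0.3750 + 0.4238 + 0.3750 + 0.3750
  = 1.5488 bits

I(S;T) = H(S) + H(T) - H(S,T)
  = 0.5436 + 1.2988 - 1.5488
  = 0.2936 bits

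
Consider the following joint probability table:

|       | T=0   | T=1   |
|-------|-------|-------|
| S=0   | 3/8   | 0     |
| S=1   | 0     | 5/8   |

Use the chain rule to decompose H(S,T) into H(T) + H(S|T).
By the chain rule: H(S,T) = H(T) + H(S|T)

Marginal P(T) (column sums):
  P(T=0) = 3/8 + 0 = 3/8
  P(T=1) = 0 + 5/8 = 5/8
H(T) = -[(3/8)·log₂(3/8) + (5/8)·log₂(5/8)]
  = 0.5306 + 0.4238
  = 0.9544 bits
H(S|T) = -Σ P(S,T)·log₂ P(S|T), where P(S|T) = P(S,T) / P(T)
  (cells with P(S,T) = 0 contribute 0)
  (S=0,T=0): P(S|T) = (3/8)/(3/8) = 1;  -(3/8)·log₂(1) = 0.0000
  (S=1,T=1): P(S|T) = (5/8)/(5/8) = 1;  -(5/8)·log₂(1) = 0.0000
H(S|T) = 0.0000 + 0.0000
  = 0.0000 bits

H(S,T) = H(T) + H(S|T) = 0.9544 + 0.0000 = 0.9544 bits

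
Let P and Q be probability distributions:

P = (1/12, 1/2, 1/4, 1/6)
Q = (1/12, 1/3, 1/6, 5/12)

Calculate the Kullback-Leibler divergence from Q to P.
D(P||Q) = Σ P(i) log₂(P(i)/Q(i))
  i=0: (1/12) × log₂((1/12)/(1/12)) = (1/12) × log₂(1) = 0.0000
  i=1: (1/2) × log₂((1/2)/(1/3)) = (1/2) × log₂(3/2) = 0.2925
  i=2: (1/4) × log₂((1/4)/(1/6)) = (1/4) × log₂(3/2) = 0.1462
  i=3: (1/6) × log₂((1/6)/(5/12)) = (1/6) × log₂(2/5) = -0.2203
D(P||Q) = 0.0000 + 0.2925 + 0.1462 - 0.2203
  = 0.2184 bits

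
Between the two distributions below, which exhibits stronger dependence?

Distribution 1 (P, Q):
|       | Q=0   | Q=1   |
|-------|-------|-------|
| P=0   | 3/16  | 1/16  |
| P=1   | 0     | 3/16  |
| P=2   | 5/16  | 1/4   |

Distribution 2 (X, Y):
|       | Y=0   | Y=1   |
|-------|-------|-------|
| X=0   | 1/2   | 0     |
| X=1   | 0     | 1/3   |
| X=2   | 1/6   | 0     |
Distribution 1 (P, Q):
Marginal P(P) (row sums):
  P(P=0) = 3/16 + 1/16 = 1/4
  P(P=1) = 0 + 3/16 = 3/16
  P(P=2) = 5/16 + 1/4 = 9/16
Marginal P(Q) (column sums):
  P(Q=0) = 3/16 + 0 + 5/16 = 1/2
  P(Q=1) = 1/16 + 3/16 + 1/4 = 1/2

H(P) = -[(1/4)·log₂(1/4) + (3/16)·log₂(3/16) + (9/16)·log₂(9/16)]
  = 0.5000 + 0.4528 + 0.4669
  = 1.4197 bits
H(Q) = -[(1/2)·log₂(1/2) + (1/2)·log₂(1/2)]
  = 0.5000 + 0.5000
  = 1.0000 bits
H(P,Q) = -[(3/16)·log₂(3/16) + (1/16)·log₂(1/16) + (3/16)·log₂(3/16) + (5/16)·log₂(5/16) + (1/4)·log₂(1/4)]
  = 0.4528 + 0.2500 + 0.4528 + 0.5244 + 0.5000
  = 2.1800 bits

I(P;Q) = H(P) + H(Q) - H(P,Q)
  = 1.4197 + 1.0000 - 2.1800
  = 0.2397 bits

Distribution 2 (X, Y):
Marginal P(X) (row sums):
  P(X=0) = 1/2 + 0 = 1/2
  P(X=1) = 0 + 1/3 = 1/3
  P(X=2) = 1/6 + 0 = 1/6
Marginal P(Y) (column sums):
  P(Y=0) = 1/2 + 0 + 1/6 = 2/3
  P(Y=1) = 0 + 1/3 + 0 = 1/3

H(X) = -[(1/2)·log₂(1/2) + (1/3)·log₂(1/3) + (1/6)·log₂(1/6)]
  = 0.5000 + 0.5283 + 0.4308
  = 1.4591 bits
H(Y) = -[(2/3)·log₂(2/3) + (1/3)·log₂(1/3)]
  = 0.3900 + 0.5283
  = 0.9183 bits
H(X,Y) = -[(1/2)·log₂(1/2) + (1/3)·log₂(1/3) + (1/6)·log₂(1/6)]
  = 0.5000 + 0.5283 + 0.4308
  = 1.4591 bits

I(X;Y) = H(X) + H(Y) - H(X,Y)
  = 1.4591 + 0.9183 - 1.4591
  = 0.9183 bits

I(X;Y) = 0.9183 bits > I(P;Q) = 0.2397 bits, so (X, Y) has the higher mutual information (stronger dependence).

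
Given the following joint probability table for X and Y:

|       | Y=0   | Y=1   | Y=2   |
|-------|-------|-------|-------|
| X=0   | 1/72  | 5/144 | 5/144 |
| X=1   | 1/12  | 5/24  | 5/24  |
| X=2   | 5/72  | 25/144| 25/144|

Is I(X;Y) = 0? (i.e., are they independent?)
Marginal P(X) (row sums):
  P(X=0) = 1/72 + 5/144 + 5/144 = 1/12
  P(X=1) = 1/12 + 5/24 + 5/24 = 1/2
  P(X=2) = 5/72 + 25/144 + 25/144 = 5/12
Marginal P(Y) (column sums):
  P(Y=0) = 1/72 + 1/12 + 5/72 = 1/6
  P(Y=1) = 5/144 + 5/24 + 25/144 = 5/12
  P(Y=2) = 5/144 + 5/24 + 25/144 = 5/12

X and Y are independent iff P(X=i,Y=j) = P(X=i)·P(Y=j) for every cell.
  P(X=0)·P(Y=0) = 1/12 × 1/6 = 1/72 = P(X=0,Y=0) ✓
  P(X=0)·P(Y=1) = 1/12 × 5/12 = 5/144 = P(X=0,Y=1) ✓
  P(X=0)·P(Y=2) = 1/12 × 5/12 = 5/144 = P(X=0,Y=2) ✓
  P(X=1)·P(Y=0) = 1/2 × 1/6 = 1/12 = P(X=1,Y=0) ✓
  P(X=1)·P(Y=1) = 1/2 × 5/12 = 5/24 = P(X=1,Y=1) ✓
  P(X=1)·P(Y=2) = 1/2 × 5/12 = 5/24 = P(X=1,Y=2) ✓
  P(X=2)·P(Y=0) = 5/12 × 1/6 = 5/72 = P(X=2,Y=0) ✓
  P(X=2)·P(Y=1) = 5/12 × 5/12 = 25/144 = P(X=2,Y=1) ✓
  P(X=2)·P(Y=2) = 5/12 × 5/12 = 25/144 = P(X=2,Y=2) ✓

Yes, X and Y are independent: every cell factors, so I(X;Y) = 0 bits.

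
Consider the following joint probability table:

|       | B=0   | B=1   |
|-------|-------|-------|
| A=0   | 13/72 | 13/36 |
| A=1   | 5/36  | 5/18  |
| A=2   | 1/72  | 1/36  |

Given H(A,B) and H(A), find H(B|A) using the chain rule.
From the chain rule: H(A,B) = H(A) + H(B|A)
Therefore: H(B|A) = H(A,B) - H(A)

H(A,B) = -[(13/72)·log₂(13/72) + (13/36)·log₂(13/36) + (5/36)·log₂(5/36) + (5/18)·log₂(5/18) + (1/72)·log₂(1/72) + (1/36)·log₂(1/36)]
  = 0.4459 + 0.5306 + 0.3956 + 0.5133 + 0.0857 + 0.1436
  = 2.1147 bits
Marginal P(A) (row sums):
  P(A=0) = 13/72 + 13/36 = 13/24
  P(A=1) = 5/36 + 5/18 = 5/12
  P(A=2) = 1/72 + 1/36 = 1/24
H(A) = -[(13/24)·log₂(13/24) + (5/12)·log₂(5/12) + (1/24)·log₂(1/24)]
  = 0.4791 + 0.5263 + 0.1910
  = 1.1964 bits

H(B|A) = 2.1147 - 1.1964 = 0.9183 bits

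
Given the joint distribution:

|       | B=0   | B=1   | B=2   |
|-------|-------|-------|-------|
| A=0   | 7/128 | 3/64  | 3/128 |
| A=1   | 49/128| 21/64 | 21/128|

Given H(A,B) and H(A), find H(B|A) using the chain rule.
From the chain rule: H(A,B) = H(A) + H(B|A)
Therefore: H(B|A) = H(A,B) - H(A)

H(A,B) = -[(7/128)·log₂(7/128) + (3/64)·log₂(3/64) + (3/128)·log₂(3/128) + (49/128)·log₂(49/128) + (21/64)·log₂(21/64) + (21/128)·log₂(21/128)]
  = 0.2293 + 0.2070 + 0.1269 + 0.5303 + 0.5275 + 0.4278
  = 2.0488 bits
Marginal P(A) (row sums):
  P(A=0) = 7/128 + 3/64 + 3/128 = 1/8
  P(A=1) = 49/128 + 21/64 + 21/128 = 7/8
H(A) = -[(1/8)·log₂(1/8) + (7/8)·log₂(7/8)]
  = 0.3750 + 0.1686
  = 0.5436 bits

H(B|A) = 2.0488 - 0.5436 = 1.5052 bits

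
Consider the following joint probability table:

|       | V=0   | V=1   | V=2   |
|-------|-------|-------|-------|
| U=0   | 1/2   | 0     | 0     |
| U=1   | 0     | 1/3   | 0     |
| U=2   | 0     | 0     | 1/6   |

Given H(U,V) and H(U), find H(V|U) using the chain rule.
From the chain rule: H(U,V) = H(U) + H(V|U)
Therefore: H(V|U) = H(U,V) - H(U)

H(U,V) = -[(1/2)·log₂(1/2) + (1/3)·log₂(1/3) + (1/6)·log₂(1/6)]
  = 0.5000 + 0.5283 + 0.4308
  = 1.4591 bits
Marginal P(U) (row sums):
  P(U=0) = 1/2 + 0 + 0 = 1/2
  P(U=1) = 0 + 1/3 + 0 = 1/3
  P(U=2) = 0 + 0 + 1/6 = 1/6
H(U) = -[(1/2)·log₂(1/2) + (1/3)·log₂(1/3) + (1/6)·log₂(1/6)]
  = 0.5000 + 0.5283 + 0.4308
  = 1.4591 bits

H(V|U) = 1.4591 - 1.4591 = 0.0000 bits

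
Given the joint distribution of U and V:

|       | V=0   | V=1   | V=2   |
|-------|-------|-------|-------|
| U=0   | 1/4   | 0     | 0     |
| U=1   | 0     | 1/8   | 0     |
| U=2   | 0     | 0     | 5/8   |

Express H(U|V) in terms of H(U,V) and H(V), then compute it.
H(U|V) = H(U,V) - H(V)

Marginal P(V) (column sums):
  P(V=0) = 1/4 + 0 + 0 = 1/4
  P(V=1) = 0 + 1/8 + 0 = 1/8
  P(V=2) = 0 + 0 + 5/8 = 5/8

H(U,V) = -[(1/4)·log₂(1/4) + (1/8)·log₂(1/8) + (5/8)·log₂(5/8)]
  = 0.5000 + 0.3750 + 0.4238
  = 1.2988 bits
H(V) = -[(1/4)·log₂(1/4) + (1/8)·log₂(1/8) + (5/8)·log₂(5/8)]
  = 0.5000 + 0.3750 + 0.4238
  = 1.2988 bits

H(U|V) = 1.2988 - 1.2988 = 0.0000 bits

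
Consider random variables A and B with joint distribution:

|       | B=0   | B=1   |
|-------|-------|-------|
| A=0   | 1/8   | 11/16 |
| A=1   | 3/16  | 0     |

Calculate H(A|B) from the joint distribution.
Marginal P(B) (column sums):
  P(B=0) = 1/8 + 3/16 = 5/16
  P(B=1) = 11/16 + 0 = 11/16

H(A|B) = -Σ P(A,B)·log₂ P(A|B), where P(A|B) = P(A,B) / P(B)
  (cells with P(A,B) = 0 contribute 0)
  (A=0,B=0): P(A|B) = (1/8)/(5/16) = 2/5;  -(1/8)·log₂(2/5) = 0.1652
  (A=0,B=1): P(A|B) = (11/16)/(11/16) = 1;  -(11/16)·log₂(1) = 0.0000
  (A=1,B=0): P(A|B) = (3/16)/(5/16) = 3/5;  -(3/16)·log₂(3/5) = 0.1382
H(A|B) = 0.1652 + 0.0000 + 0.1382
  = 0.3034 bits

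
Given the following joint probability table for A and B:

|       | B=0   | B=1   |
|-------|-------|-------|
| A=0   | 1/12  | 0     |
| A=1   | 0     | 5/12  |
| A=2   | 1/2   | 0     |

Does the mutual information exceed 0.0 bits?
Marginal P(A) (row sums):
  P(A=0) = 1/12 + 0 = 1/12
  P(A=1) = 0 + 5/12 = 5/12
  P(A=2) = 1/2 + 0 = 1/2
Marginal P(B) (column sums):
  P(B=0) = 1/12 + 0 + 1/2 = 7/12
  P(B=1) = 0 + 5/12 + 0 = 5/12

H(A) = -[(1/12)·log₂(1/12) + (5/12)·log₂(5/12) + (1/2)·log₂(1/2)]
  = 0.2987 + 0.5263 + 0.5000
  = 1.3250 bits
H(B) = -[(7/12)·log₂(7/12) + (5/12)·log₂(5/12)]
  = 0.4536 + 0.5263
  = 0.9799 bits
H(A,B) = -[(1/12)·log₂(1/12) + (5/12)·log₂(5/12) + (1/2)·log₂(1/2)]
  = 0.2987 + 0.5263 + 0.5000
  = 1.3250 bits

I(A;B) = H(A) + H(B) - H(A,B)
  = 1.3250 + 0.9799 - 1.3250
  = 0.9799 bits

Yes. I(A;B) = 0.9799 bits, which is > 0.0 bits.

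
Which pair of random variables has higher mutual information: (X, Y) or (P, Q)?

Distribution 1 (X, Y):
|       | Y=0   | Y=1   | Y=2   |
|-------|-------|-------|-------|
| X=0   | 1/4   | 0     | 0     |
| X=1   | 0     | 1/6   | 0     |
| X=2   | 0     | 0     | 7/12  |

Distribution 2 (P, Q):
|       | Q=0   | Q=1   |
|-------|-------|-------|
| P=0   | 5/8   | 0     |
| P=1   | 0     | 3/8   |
Distribution 1 (X, Y):
Marginal P(X) (row sums):
  P(X=0) = 1/4 + 0 + 0 = 1/4
  P(X=1) = 0 + 1/6 + 0 = 1/6
  P(X=2) = 0 + 0 + 7/12 = 7/12
Marginal P(Y) (column sums):
  P(Y=0) = 1/4 + 0 + 0 = 1/4
  P(Y=1) = 0 + 1/6 + 0 = 1/6
  P(Y=2) = 0 + 0 + 7/12 = 7/12

H(X) = -[(1/4)·log₂(1/4) + (1/6)·log₂(1/6) + (7/12)·log₂(7/12)]
  = 0.5000 + 0.4308 + 0.4536
  = 1.3844 bits
H(Y) = -[(1/4)·log₂(1/4) + (1/6)·log₂(1/6) + (7/12)·log₂(7/12)]
  = 0.5000 + 0.4308 + 0.4536
  = 1.3844 bits
H(X,Y) = -[(1/4)·log₂(1/4) + (1/6)·log₂(1/6) + (7/12)·log₂(7/12)]
  = 0.5000 + 0.4308 + 0.4536
  = 1.3844 bits

I(X;Y) = H(X) + H(Y) - H(X,Y)
  = 1.3844 + 1.3844 - 1.3844
  = 1.3844 bits

Distribution 2 (P, Q):
Marginal P(P) (row sums):
  P(P=0) = 5/8 + 0 = 5/8
  P(P=1) = 0 + 3/8 = 3/8
Marginal P(Q) (column sums):
  P(Q=0) = 5/8 + 0 = 5/8
  P(Q=1) = 0 + 3/8 = 3/8

H(P) = -[(5/8)·log₂(5/8) + (3/8)·log₂(3/8)]
  = 0.4238 + 0.5306
  = 0.9544 bits
H(Q) = -[(5/8)·log₂(5/8) + (3/8)·log₂(3/8)]
  = 0.4238 + 0.5306
  = 0.9544 bits
H(P,Q) = -[(5/8)·log₂(5/8) + (3/8)·log₂(3/8)]
  = 0.4238 + 0.5306
  = 0.9544 bits

I(P;Q) = H(P) + H(Q) - H(P,Q)
  = 0.9544 + 0.9544 - 0.9544
  = 0.9544 bits

I(X;Y) = 1.3844 bits > I(P;Q) = 0.9544 bits, so (X, Y) has the higher mutual information (stronger dependence).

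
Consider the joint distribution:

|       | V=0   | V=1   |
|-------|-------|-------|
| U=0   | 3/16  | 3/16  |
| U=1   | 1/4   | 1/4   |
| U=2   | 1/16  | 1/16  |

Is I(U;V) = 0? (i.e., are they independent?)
Marginal P(U) (row sums):
  P(U=0) = 3/16 + 3/16 = 3/8
  P(U=1) = 1/4 + 1/4 = 1/2
  P(U=2) = 1/16 + 1/16 = 1/8
Marginal P(V) (column sums):
  P(V=0) = 3/16 + 1/4 + 1/16 = 1/2
  P(V=1) = 3/16 + 1/4 + 1/16 = 1/2

U and V are independent iff P(U=i,V=j) = P(U=i)·P(V=j) for every cell.
  P(U=0)·P(V=0) = 3/8 × 1/2 = 3/16 = P(U=0,V=0) ✓
  P(U=0)·P(V=1) = 3/8 × 1/2 = 3/16 = P(U=0,V=1) ✓
  P(U=1)·P(V=0) = 1/2 × 1/2 = 1/4 = P(U=1,V=0) ✓
  P(U=1)·P(V=1) = 1/2 × 1/2 = 1/4 = P(U=1,V=1) ✓
  P(U=2)·P(V=0) = 1/8 × 1/2 = 1/16 = P(U=2,V=0) ✓
  P(U=2)·P(V=1) = 1/8 × 1/2 = 1/16 = P(U=2,V=1) ✓

Yes, U and V are independent: every cell factors, so I(U;V) = 0 bits.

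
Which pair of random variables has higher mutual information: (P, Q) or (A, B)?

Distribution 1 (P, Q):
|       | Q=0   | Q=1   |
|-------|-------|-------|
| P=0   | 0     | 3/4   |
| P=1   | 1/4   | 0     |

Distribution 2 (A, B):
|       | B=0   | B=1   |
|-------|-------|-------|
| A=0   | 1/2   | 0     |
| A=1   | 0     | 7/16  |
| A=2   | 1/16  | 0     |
Distribution 1 (P, Q):
Marginal P(P) (row sums):
  P(P=0) = 0 + 3/4 = 3/4
  P(P=1) = 1/4 + 0 = 1/4
Marginal P(Q) (column sums):
  P(Q=0) = 0 + 1/4 = 1/4
  P(Q=1) = 3/4 + 0 = 3/4

H(P) = -[(3/4)·log₂(3/4) + (1/4)·log₂(1/4)]
  = 0.3113 + 0.5000
  = 0.8113 bits
H(Q) = -[(1/4)·log₂(1/4) + (3/4)·log₂(3/4)]
  = 0.5000 + 0.3113
  = 0.8113 bits
H(P,Q) = -[(3/4)·log₂(3/4) + (1/4)·log₂(1/4)]
  = 0.3113 + 0.5000
  = 0.8113 bits

I(P;Q) = H(P) + H(Q) - H(P,Q)
  = 0.8113 + 0.8113 - 0.8113
  = 0.8113 bits

Distribution 2 (A, B):
Marginal P(A) (row sums):
  P(A=0) = 1/2 + 0 = 1/2
  P(A=1) = 0 + 7/16 = 7/16
  P(A=2) = 1/16 + 0 = 1/16
Marginal P(B) (column sums):
  P(B=0) = 1/2 + 0 + 1/16 = 9/16
  P(B=1) = 0 + 7/16 + 0 = 7/16

H(A) = -[(1/2)·log₂(1/2) + (7/16)·log₂(7/16) + (1/16)·log₂(1/16)]
  = 0.5000 + 0.5218 + 0.2500
  = 1.2718 bits
H(B) = -[(9/16)·log₂(9/16) + (7/16)·log₂(7/16)]
  = 0.4669 + 0.5218
  = 0.9887 bits
H(A,B) = -[(1/2)·log₂(1/2) + (7/16)·log₂(7/16) + (1/16)·log₂(1/16)]
  = 0.5000 + 0.5218 + 0.2500
  = 1.2718 bits

I(A;B) = H(A) + H(B) - H(A,B)
  = 1.2718 + 0.9887 - 1.2718
  = 0.9887 bits

I(A;B) = 0.9887 bits > I(P;Q) = 0.8113 bits, so (A, B) has the higher mutual information (stronger dependence).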